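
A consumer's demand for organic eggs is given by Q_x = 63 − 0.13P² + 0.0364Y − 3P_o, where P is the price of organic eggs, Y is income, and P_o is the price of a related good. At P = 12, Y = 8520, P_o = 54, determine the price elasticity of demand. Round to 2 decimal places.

-0.19

Q_x = 63 − 0.13(12)² + 0.0364(8520) − 3(54) = 63 − 18.72 + 310.128 − 162 = 192.408.
∂Q_x/∂P = −2·0.13·P = -3.12, so E_p = -3.12·(12/192.408) ≈ -0.19.
|E_p| < 1: demand is inelastic.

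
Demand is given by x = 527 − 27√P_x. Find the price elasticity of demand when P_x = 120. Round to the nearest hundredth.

-0.64

At P_x = 120, x = 231.2298.
dx/dP_x = −27/(2√P_x) = −27/(2·10.9545).
Point elasticity E = (dx/dP_x)·(P_x/x) = -1.2324 × 120/231.2298 ≈ -0.64.
|E| < 1, so demand is inelastic at this price.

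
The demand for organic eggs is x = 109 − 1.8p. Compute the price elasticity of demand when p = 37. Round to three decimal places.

At p = 37, x = 42.4.
dx/dp = −1.8.
Point elasticity E = (dx/dp)·(p/x) = -1.8 × 37/42.4 ≈ -1.571.
|E| > 1, so demand is elastic at this price.

-1.571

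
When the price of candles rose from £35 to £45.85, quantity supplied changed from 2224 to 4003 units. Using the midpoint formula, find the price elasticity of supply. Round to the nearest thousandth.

2.129

%ΔQ = (4003 − 2224)/[(2224 + 4003)/2] = 1779/3113.5 ≈ 0.5714.
%Δp = (45.85 − 35)/[(35 + 45.85)/2] = 10.85/40.425 ≈ 0.2684.
Arc elasticity E = %ΔQ/%Δp ≈ 0.5714/0.2684 ≈ 2.129.
|E| > 1: supply is elastic over this range.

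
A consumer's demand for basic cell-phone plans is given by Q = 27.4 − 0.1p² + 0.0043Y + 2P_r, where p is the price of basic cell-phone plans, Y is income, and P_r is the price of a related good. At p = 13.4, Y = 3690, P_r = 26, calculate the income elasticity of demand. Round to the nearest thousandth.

Evaluating quantity at (p, Y, P_r) gives Q = 27.4 − 0.1(13.4)² + 0.0043(3690) + 2(26) = 27.4 − 17.956 + 15.867 + 52 = 77.311.
∂Q/∂Y = +0.0043, so E_I = 0.0043·(3690/77.311) ≈ 0.205.
E_I ∈ (0,1): normal good (necessity).

0.205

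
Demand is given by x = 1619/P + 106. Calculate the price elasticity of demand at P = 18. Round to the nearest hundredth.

At P = 18, x = 195.9444.
dx/dP = −1619/P² = −4.9969.
Point elasticity E = (dx/dP)·(P/x) = -4.9969 × 18/195.9444 ≈ -0.46.
|E| < 1, so demand is inelastic at this price.

-0.46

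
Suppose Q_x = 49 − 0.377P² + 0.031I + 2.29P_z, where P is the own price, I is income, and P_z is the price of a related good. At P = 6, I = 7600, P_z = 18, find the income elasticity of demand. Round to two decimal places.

First evaluate Q_x: 49 − 0.377(6)² + 0.031(7600) + 2.29(18) = 49 − 13.572 + 235.6 + 41.22 = 312.248.
∂Q_x/∂I = +0.031, so E_I = 0.031·(7600/312.248) ≈ 0.75.
E_I ∈ (0,1): normal good (necessity).

0.75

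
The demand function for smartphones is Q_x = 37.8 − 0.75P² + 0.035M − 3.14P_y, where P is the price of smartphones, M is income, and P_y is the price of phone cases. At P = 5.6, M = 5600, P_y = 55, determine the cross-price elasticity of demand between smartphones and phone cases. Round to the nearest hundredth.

-4.60

Substituting, Q_x = 37.8 − 0.75(5.6)² + 0.035(5600) − 3.14(55) = 37.8 − 23.52 + 196 − 172.7 = 37.58.
∂Q_x/∂P_y = −3.14, so E_xy = -3.14·(55/37.58) ≈ -4.60.
E_xy < 0: the goods are complements.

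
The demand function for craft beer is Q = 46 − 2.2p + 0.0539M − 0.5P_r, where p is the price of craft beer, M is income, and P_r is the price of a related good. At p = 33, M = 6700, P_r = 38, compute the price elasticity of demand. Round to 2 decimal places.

Q = 46 − 2.2(33) + 0.0539(6700) − 0.5(38) = 46 − 72.6 + 361.13 − 19 = 315.53.
∂Q/∂p = −2.2, so E_p = (−2.2)·(33/315.53) ≈ -0.23.
|E_p| < 1: demand is inelastic.

-0.23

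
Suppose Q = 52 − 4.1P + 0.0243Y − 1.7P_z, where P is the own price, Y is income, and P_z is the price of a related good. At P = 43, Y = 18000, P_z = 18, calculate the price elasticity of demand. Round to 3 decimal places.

-0.624

First evaluate Q: 52 − 4.1(43) + 0.0243(18000) − 1.7(18) = 52 − 176.3 + 437.4 − 30.6 = 282.5.
∂Q/∂P = −4.1, so E_p = (−4.1)·(43/282.5) ≈ -0.624.
|E_p| < 1: demand is inelastic.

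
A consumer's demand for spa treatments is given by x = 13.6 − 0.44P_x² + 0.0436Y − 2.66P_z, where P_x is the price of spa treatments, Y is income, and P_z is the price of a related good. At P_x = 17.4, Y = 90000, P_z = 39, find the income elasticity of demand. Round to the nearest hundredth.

1.06

x = 13.6 − 0.44(17.4)² + 0.0436(90000) − 2.66(39) = 13.6 − 133.2144 + 3924 − 103.74 = 3700.6456.
∂x/∂Y = +0.0436, so E_I = 0.0436·(90000/3700.6456) ≈ 1.06.
E_I > 1: normal good (luxury).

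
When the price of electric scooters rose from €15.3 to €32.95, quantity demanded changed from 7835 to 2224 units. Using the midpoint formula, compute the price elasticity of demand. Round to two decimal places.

%Δq = (2224 − 7835)/[(7835 + 2224)/2] = -5611/5029.5 ≈ -1.1156.
%Δp = (32.95 − 15.3)/[(15.3 + 32.95)/2] = 17.65/24.125 ≈ 0.7316.
Arc elasticity E = %Δq/%Δp ≈ -1.1156/0.7316 ≈ -1.52.
|E| > 1: demand is elastic over this range.

-1.52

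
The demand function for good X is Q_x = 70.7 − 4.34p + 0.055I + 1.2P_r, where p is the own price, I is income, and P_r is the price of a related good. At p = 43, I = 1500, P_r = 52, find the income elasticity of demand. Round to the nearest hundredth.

2.85

Evaluating quantity at (p, I, P_r) gives Q_x = 70.7 − 4.34(43) + 0.055(1500) + 1.2(52) = 70.7 − 186.62 + 82.5 + 62.4 = 28.98.
∂Q_x/∂I = +0.055, so E_I = 0.055·(1500/28.98) ≈ 2.85.
E_I > 1: normal good (luxury).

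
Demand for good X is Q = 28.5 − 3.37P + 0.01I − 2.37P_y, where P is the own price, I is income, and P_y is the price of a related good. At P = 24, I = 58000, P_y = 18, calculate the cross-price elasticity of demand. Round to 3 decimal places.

-0.088

First evaluate Q: 28.5 − 3.37(24) + 0.01(58000) − 2.37(18) = 28.5 − 80.88 + 580 − 42.66 = 484.96.
∂Q/∂P_y = −2.37, so E_xy = -2.37·(18/484.96) ≈ -0.088.
E_xy < 0: the goods are complements.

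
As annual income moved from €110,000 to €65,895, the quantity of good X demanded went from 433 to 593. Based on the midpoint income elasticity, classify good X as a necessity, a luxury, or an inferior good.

inferior

%ΔQ = (593 − 433)/[(433+593)/2] = 160/513 ≈ 0.3119.
%ΔY = (65,895 − 110,000)/[(110,000+65,895)/2] = -44105/87947.5 ≈ -0.5015.
E_I = %ΔQ/%ΔY ≈ -0.622.
E_I < 0: inferior good.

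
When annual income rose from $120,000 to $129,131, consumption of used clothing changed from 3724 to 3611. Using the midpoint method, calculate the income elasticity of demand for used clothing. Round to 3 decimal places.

%ΔQ = (3611 − 3724)/[(3724+3611)/2] = -113/3667.5 ≈ -0.0308.
%ΔI = (129,131 − 120,000)/[(120,000+129,131)/2] = 9131/124565.5 ≈ 0.0733.
E_I = %ΔQ/%ΔI ≈ -0.420.
E_I < 0: inferior good.

-0.420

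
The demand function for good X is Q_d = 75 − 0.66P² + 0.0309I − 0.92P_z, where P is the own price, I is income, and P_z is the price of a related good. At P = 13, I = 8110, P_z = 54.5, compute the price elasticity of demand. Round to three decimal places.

Substituting, Q_d = 75 − 0.66(13)² + 0.0309(8110) − 0.92(54.5) = 75 − 111.54 + 250.599 − 50.14 = 163.919.
∂Q_d/∂P = −2·0.66·P = -17.16, so E_p = -17.16·(13/163.919) ≈ -1.361.
|E_p| > 1: demand is elastic.

-1.361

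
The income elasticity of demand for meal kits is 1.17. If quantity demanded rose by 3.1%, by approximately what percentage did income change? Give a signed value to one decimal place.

%ΔQ ≈ E × %ΔI ⇒ %ΔI = %ΔQ / E = (3.1%)/(1.17) ≈ 2.6%.

2.6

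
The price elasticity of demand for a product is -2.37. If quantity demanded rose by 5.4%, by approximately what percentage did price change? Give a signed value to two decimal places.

-2.28

%ΔQ ≈ E × %ΔP ⇒ %ΔP = %ΔQ / E = (5.4%)/(-2.37) ≈ -2.28%.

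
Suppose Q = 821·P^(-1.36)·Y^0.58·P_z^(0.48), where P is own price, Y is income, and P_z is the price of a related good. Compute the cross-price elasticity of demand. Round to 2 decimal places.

0.48

For a Cobb–Douglas (constant-elasticity) form Q = A·P_z^α·…, the elasticity with respect to P_z equals the exponent α at every point.
Here the exponent on P_z is 0.48, so the cross-price elasticity of demand is 0.48.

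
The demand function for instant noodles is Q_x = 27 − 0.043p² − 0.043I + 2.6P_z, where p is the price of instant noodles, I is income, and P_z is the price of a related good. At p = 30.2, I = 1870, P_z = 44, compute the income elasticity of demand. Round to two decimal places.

-3.69

Substituting, Q_x = 27 − 0.043(30.2)² − 0.043(1870) + 2.6(44) = 27 − 39.2177 − 80.41 + 114.4 = 21.7723.
∂Q_x/∂I = −0.043, so E_I = -0.043·(1870/21.7723) ≈ -3.69.
E_I < 0: inferior good.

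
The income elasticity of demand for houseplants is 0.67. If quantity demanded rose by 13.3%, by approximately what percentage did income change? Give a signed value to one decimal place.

19.9

%ΔQ ≈ E × %ΔI ⇒ %ΔI = %ΔQ / E = (13.3%)/(0.67) ≈ 19.9%.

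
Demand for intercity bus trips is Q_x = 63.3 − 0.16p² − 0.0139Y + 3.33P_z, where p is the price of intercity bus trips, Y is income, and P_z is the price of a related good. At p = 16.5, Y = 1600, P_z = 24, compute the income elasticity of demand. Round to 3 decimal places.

-0.287

Evaluating quantity at (p, Y, P_z) gives Q_x = 63.3 − 0.16(16.5)² − 0.0139(1600) + 3.33(24) = 63.3 − 43.56 − 22.24 + 79.92 = 77.42.
∂Q_x/∂Y = −0.0139, so E_I = -0.0139·(1600/77.42) ≈ -0.287.
E_I < 0: inferior good.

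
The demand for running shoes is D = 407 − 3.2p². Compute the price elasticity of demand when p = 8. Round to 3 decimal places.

At p = 8, D = 202.2.
dD/dp = −2·3.2·p = −51.2.
Point elasticity E = (dD/dp)·(p/D) = -51.2 × 8/202.2 ≈ -2.026.
|E| > 1, so demand is elastic at this price.

-2.026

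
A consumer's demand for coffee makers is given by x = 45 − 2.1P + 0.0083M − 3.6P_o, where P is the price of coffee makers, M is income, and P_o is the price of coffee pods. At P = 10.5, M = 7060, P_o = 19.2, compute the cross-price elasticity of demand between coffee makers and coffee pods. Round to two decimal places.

x = 45 − 2.1(10.5) + 0.0083(7060) − 3.6(19.2) = 45 − 22.05 + 58.598 − 69.12 = 12.428.
∂x/∂P_o = −3.6, so E_xy = -3.6·(19.2/12.428) ≈ -5.56.
E_xy < 0: the goods are complements.

-5.56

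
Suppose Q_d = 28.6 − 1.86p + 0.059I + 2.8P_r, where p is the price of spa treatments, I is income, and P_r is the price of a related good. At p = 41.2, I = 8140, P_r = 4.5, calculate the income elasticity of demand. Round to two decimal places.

1.08

Evaluating quantity at (p, I, P_r) gives Q_d = 28.6 − 1.86(41.2) + 0.059(8140) + 2.8(4.5) = 28.6 − 76.632 + 480.26 + 12.6 = 444.828.
∂Q_d/∂I = +0.059, so E_I = 0.059·(8140/444.828) ≈ 1.08.
E_I > 1: normal good (luxury).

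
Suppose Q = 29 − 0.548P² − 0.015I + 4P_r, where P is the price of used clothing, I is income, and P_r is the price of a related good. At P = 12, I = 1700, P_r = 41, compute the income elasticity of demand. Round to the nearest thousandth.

-0.288

Evaluating quantity at (P, I, P_r) gives Q = 29 − 0.548(12)² − 0.015(1700) + 4(41) = 29 − 78.912 − 25.5 + 164 = 88.588.
∂Q/∂I = −0.015, so E_I = -0.015·(1700/88.588) ≈ -0.288.
E_I < 0: inferior good.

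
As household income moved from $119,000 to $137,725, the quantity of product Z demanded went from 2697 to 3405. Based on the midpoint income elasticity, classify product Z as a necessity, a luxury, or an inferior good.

%ΔQ = (3405 − 2697)/[(2697+3405)/2] = 708/3051 ≈ 0.2321.
%ΔM = (137,725 − 119,000)/[(119,000+137,725)/2] = 18725/128362.5 ≈ 0.1459.
E_I = %ΔQ/%ΔM ≈ 1.591.
E_I > 1: normal good (luxury).

luxury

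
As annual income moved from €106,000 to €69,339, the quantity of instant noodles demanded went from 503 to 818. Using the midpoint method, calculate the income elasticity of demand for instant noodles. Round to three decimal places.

%ΔQ = (818 − 503)/[(503+818)/2] = 315/660.5 ≈ 0.4769.
%ΔI = (69,339 − 106,000)/[(106,000+69,339)/2] = -36661/87669.5 ≈ -0.4182.
E_I = %ΔQ/%ΔI ≈ -1.140.
E_I < 0: inferior good.

-1.140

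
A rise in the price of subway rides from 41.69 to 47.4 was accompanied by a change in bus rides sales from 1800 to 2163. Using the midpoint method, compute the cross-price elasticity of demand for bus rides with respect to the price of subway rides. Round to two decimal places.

1.43

%ΔQ_x = (2163 − 1800)/[(1800+2163)/2] = 363/1981.5 ≈ 0.1832.
%ΔP_y = (47.4 − 41.69)/[(41.69+47.4)/2] ≈ 0.1282.
E_xy = 0.1832/0.1282 ≈ 1.43.
E_xy > 0, so bus rides and subway rides are substitutes.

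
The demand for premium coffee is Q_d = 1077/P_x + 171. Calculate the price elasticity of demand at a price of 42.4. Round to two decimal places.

-0.13

At P_x = 42.4, Q_d = 196.4009.
dQ_d/dP_x = −1077/P_x² = −0.5991.
Point elasticity E = (dQ_d/dP_x)·(P_x/Q_d) = -0.5991 × 42.4/196.4009 ≈ -0.13.
|E| < 1, so demand is inelastic at this price.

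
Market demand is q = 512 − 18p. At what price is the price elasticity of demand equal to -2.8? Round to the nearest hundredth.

Set −bp/(a − bp) = −2.8 ⇒ bp = 2.8(a − bp) ⇒ bp(1+2.8) = 2.8·a.
p = 2.8·512/(18·3.8) ≈ 20.96.

20.96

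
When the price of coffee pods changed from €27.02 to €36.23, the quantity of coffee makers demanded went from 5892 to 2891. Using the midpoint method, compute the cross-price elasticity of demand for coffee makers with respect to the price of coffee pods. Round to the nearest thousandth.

%ΔQ_x = (2891 − 5892)/[(5892+2891)/2] = -3001/4391.5 ≈ -0.6834.
%ΔP_y = (36.23 − 27.02)/[(27.02+36.23)/2] ≈ 0.2912.
E_xy = -0.6834/0.2912 ≈ -2.347.
E_xy < 0, so coffee makers and coffee pods are complements.

-2.347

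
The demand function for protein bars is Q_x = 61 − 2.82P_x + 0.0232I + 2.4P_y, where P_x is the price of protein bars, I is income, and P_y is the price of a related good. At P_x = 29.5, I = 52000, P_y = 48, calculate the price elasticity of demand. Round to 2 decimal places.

-0.06

Q_x = 61 − 2.82(29.5) + 0.0232(52000) + 2.4(48) = 61 − 83.19 + 1206.4 + 115.2 = 1299.41.
∂Q_x/∂P_x = −2.82, so E_p = (−2.82)·(29.5/1299.41) ≈ -0.06.
|E_p| < 1: demand is inelastic.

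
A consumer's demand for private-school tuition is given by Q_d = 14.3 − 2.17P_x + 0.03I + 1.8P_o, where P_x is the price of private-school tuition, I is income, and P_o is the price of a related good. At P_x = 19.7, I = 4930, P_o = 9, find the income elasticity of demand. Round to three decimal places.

Q_d = 14.3 − 2.17(19.7) + 0.03(4930) + 1.8(9) = 14.3 − 42.749 + 147.9 + 16.2 = 135.651.
∂Q_d/∂I = +0.03, so E_I = 0.03·(4930/135.651) ≈ 1.090.
E_I > 1: normal good (luxury).

1.090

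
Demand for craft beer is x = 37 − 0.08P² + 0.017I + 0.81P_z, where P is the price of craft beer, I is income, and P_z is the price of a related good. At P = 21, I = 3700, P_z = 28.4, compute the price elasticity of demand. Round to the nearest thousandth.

-0.805

At the given point, x = 37 − 0.08(21)² + 0.017(3700) + 0.81(28.4) = 37 − 35.28 + 62.9 + 23.004 = 87.624.
∂x/∂P = −2·0.08·P = -3.36, so E_p = -3.36·(21/87.624) ≈ -0.805.
|E_p| < 1: demand is inelastic.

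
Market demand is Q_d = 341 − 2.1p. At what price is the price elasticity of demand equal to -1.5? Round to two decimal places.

Set −bp/(a − bp) = −1.5 ⇒ bp = 1.5(a − bp) ⇒ bp(1+1.5) = 1.5·a.
p = 1.5·341/(2.1·2.5) ≈ 97.43.

97.43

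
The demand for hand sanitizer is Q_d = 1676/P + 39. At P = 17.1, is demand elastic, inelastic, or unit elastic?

inelastic

At P = 17.1, Q_d = 137.0117.
dQ_d/dP = −1676/P² = −5.7317.
Point elasticity E = (dQ_d/dP)·(P/Q_d) = -5.7317 × 17.1/137.0117 ≈ -0.715.
|E| ≈ 0.715 < 1, so demand is inelastic.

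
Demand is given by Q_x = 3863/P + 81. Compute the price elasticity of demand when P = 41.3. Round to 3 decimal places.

At P = 41.3, Q_x = 174.5351.
dQ_x/dP = −3863/P² = −2.2648.
Point elasticity E = (dQ_x/dP)·(P/Q_x) = -2.2648 × 41.3/174.5351 ≈ -0.536.
|E| < 1, so demand is inelastic at this price.

-0.536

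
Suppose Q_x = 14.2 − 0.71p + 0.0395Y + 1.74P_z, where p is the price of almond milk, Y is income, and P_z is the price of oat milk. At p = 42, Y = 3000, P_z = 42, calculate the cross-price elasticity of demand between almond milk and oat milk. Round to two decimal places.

Q_x = 14.2 − 0.71(42) + 0.0395(3000) + 1.74(42) = 14.2 − 29.82 + 118.5 + 73.08 = 175.96.
∂Q_x/∂P_z = +1.74, so E_xy = 1.74·(42/175.96) ≈ 0.42.
E_xy > 0: the goods are substitutes.

0.42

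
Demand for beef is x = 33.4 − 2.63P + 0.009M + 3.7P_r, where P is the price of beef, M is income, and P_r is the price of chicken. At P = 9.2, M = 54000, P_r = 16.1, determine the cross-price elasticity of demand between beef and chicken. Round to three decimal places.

Evaluating quantity at (P, M, P_r) gives x = 33.4 − 2.63(9.2) + 0.009(54000) + 3.7(16.1) = 33.4 − 24.196 + 486 + 59.57 = 554.774.
∂x/∂P_r = +3.7, so E_xy = 3.7·(16.1/554.774) ≈ 0.107.
E_xy > 0: the goods are substitutes.

0.107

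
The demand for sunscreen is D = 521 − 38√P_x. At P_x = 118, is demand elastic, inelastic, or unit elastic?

elastic

At P_x = 118, D = 108.2143.
dD/dP_x = −38/(2√P_x) = −38/(2·10.8628).
Point elasticity E = (dD/dP_x)·(P_x/D) = -1.7491 × 118/108.2143 ≈ -1.907.
|E| ≈ 1.907 > 1, so demand is elastic.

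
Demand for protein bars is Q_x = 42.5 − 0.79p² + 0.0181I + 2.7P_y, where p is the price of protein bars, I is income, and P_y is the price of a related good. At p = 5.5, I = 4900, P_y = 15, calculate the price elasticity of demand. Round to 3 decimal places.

-0.323

First evaluate Q_x: 42.5 − 0.79(5.5)² + 0.0181(4900) + 2.7(15) = 42.5 − 23.8975 + 88.69 + 40.5 = 147.7925.
∂Q_x/∂p = −2·0.79·p = -8.69, so E_p = -8.69·(5.5/147.7925) ≈ -0.323.
|E_p| < 1: demand is inelastic.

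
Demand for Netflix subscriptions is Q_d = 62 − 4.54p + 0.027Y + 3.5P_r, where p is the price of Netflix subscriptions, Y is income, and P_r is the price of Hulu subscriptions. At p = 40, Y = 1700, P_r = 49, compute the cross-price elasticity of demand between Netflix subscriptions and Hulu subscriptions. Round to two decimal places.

First evaluate Q_d: 62 − 4.54(40) + 0.027(1700) + 3.5(49) = 62 − 181.6 + 45.9 + 171.5 = 97.8.
∂Q_d/∂P_r = +3.5, so E_xy = 3.5·(49/97.8) ≈ 1.75.
E_xy > 0: the goods are substitutes.

1.75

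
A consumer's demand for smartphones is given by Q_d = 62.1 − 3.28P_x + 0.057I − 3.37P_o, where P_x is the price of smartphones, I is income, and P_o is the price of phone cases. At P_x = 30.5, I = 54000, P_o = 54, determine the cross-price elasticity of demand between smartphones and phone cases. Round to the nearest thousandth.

-0.064

First evaluate Q_d: 62.1 − 3.28(30.5) + 0.057(54000) − 3.37(54) = 62.1 − 100.04 + 3078 − 181.98 = 2858.08.
∂Q_d/∂P_o = −3.37, so E_xy = -3.37·(54/2858.08) ≈ -0.064.
E_xy < 0: the goods are complements.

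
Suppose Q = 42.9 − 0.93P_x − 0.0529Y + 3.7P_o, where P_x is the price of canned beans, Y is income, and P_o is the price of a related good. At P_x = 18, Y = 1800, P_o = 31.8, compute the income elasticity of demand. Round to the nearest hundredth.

Substituting, Q = 42.9 − 0.93(18) − 0.0529(1800) + 3.7(31.8) = 42.9 − 16.74 − 95.22 + 117.66 = 48.6.
∂Q/∂Y = −0.0529, so E_I = -0.0529·(1800/48.6) ≈ -1.96.
E_I < 0: inferior good.

-1.96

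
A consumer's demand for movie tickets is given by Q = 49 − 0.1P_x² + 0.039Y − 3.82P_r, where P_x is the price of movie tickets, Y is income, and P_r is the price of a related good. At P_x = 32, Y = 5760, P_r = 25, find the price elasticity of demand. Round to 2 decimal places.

-2.70

Evaluating quantity at (P_x, Y, P_r) gives Q = 49 − 0.1(32)² + 0.039(5760) − 3.82(25) = 49 − 102.4 + 224.64 − 95.5 = 75.74.
∂Q/∂P_x = −2·0.1·P_x = -6.4, so E_p = -6.4·(32/75.74) ≈ -2.70.
|E_p| > 1: demand is elastic.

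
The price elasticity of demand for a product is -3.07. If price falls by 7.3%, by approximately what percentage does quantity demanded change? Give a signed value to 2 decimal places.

22.41

%ΔQ ≈ E × %ΔP = (-3.07) × (-7.3%) ≈ 22.41%.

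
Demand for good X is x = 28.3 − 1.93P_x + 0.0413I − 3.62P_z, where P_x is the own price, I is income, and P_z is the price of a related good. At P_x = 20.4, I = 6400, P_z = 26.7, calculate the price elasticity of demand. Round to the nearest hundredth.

-0.25

Substituting, x = 28.3 − 1.93(20.4) + 0.0413(6400) − 3.62(26.7) = 28.3 − 39.372 + 264.32 − 96.654 = 156.594.
∂x/∂P_x = −1.93, so E_p = (−1.93)·(20.4/156.594) ≈ -0.25.
|E_p| < 1: demand is inelastic.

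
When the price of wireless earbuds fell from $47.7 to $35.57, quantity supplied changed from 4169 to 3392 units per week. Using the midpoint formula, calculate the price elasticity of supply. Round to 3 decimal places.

0.705

%Δq = (3392 − 4169)/[(4169 + 3392)/2] = -777/3780.5 ≈ -0.2055.
%ΔP = (35.57 − 47.7)/[(47.7 + 35.57)/2] = -12.13/41.635 ≈ -0.2913.
Arc elasticity E = %Δq/%ΔP ≈ -0.2055/-0.2913 ≈ 0.705.
|E| < 1: supply is inelastic over this range.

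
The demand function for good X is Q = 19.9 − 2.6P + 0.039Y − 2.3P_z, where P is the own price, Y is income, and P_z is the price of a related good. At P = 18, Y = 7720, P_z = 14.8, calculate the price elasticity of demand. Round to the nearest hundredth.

-0.19

Evaluating quantity at (P, Y, P_z) gives Q = 19.9 − 2.6(18) + 0.039(7720) − 2.3(14.8) = 19.9 − 46.8 + 301.08 − 34.04 = 240.14.
∂Q/∂P = −2.6, so E_p = (−2.6)·(18/240.14) ≈ -0.19.
|E_p| < 1: demand is inelastic.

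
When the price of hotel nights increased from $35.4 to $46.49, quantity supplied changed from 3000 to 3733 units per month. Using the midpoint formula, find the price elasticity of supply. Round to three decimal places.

%ΔQ = (3733 − 3000)/[(3000 + 3733)/2] = 733/3366.5 ≈ 0.2177.
%ΔP = (46.49 − 35.4)/[(35.4 + 46.49)/2] = 11.09/40.945 ≈ 0.2709.
Arc elasticity E = %ΔQ/%ΔP ≈ 0.2177/0.2709 ≈ 0.804.
|E| < 1: supply is inelastic over this range.

0.804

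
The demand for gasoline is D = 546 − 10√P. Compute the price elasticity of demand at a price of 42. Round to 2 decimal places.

At P = 42, D = 481.1926.
dD/dP = −10/(2√P) = −10/(2·6.4807).
Point elasticity E = (dD/dP)·(P/D) = -0.7715 × 42/481.1926 ≈ -0.07.
|E| < 1, so demand is inelastic at this price.

-0.07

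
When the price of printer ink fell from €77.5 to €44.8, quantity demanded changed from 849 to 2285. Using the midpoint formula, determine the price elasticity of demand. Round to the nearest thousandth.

-1.714

%ΔQ = (2285 − 849)/[(849 + 2285)/2] = 1436/1567 ≈ 0.9164.
%Δp = (44.8 − 77.5)/[(77.5 + 44.8)/2] = -32.7/61.15 ≈ -0.5348.
Arc elasticity E = %ΔQ/%Δp ≈ 0.9164/-0.5348 ≈ -1.714.
|E| > 1: demand is elastic over this range.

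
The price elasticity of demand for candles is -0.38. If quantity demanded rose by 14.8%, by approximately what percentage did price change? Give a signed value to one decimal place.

-38.9

%ΔQ ≈ E × %ΔP ⇒ %ΔP = %ΔQ / E = (14.8%)/(-0.38) ≈ -38.9%.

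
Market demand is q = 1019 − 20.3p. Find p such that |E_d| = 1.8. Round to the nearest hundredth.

32.27

Set −bp/(a − bp) = −1.8 ⇒ bp = 1.8(a − bp) ⇒ bp(1+1.8) = 1.8·a.
p = 1.8·1019/(20.3·2.8) ≈ 32.27.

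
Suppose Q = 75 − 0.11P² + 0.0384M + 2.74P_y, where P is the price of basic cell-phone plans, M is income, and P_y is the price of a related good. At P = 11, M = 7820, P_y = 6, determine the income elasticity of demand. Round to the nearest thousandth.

Q = 75 − 0.11(11)² + 0.0384(7820) + 2.74(6) = 75 − 13.31 + 300.288 + 16.44 = 378.418.
∂Q/∂M = +0.0384, so E_I = 0.0384·(7820/378.418) ≈ 0.794.
E_I ∈ (0,1): normal good (necessity).

0.794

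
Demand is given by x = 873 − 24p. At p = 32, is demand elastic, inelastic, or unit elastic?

At p = 32, x = 105.
dx/dp = −24.
Point elasticity E = (dx/dp)·(p/x) = -24 × 32/105 ≈ -7.314.
|E| ≈ 7.314 > 1, so demand is elastic.

elastic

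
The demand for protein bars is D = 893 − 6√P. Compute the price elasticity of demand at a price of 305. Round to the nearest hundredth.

-0.07

At P = 305, D = 788.2145.
dD/dP = −6/(2√P) = −6/(2·17.4642).
Point elasticity E = (dD/dP)·(P/D) = -0.1718 × 305/788.2145 ≈ -0.07.
|E| < 1, so demand is inelastic at this price.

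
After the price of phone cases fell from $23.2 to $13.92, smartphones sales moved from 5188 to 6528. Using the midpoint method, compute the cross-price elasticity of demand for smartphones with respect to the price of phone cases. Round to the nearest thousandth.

%ΔQ_x = (6528 − 5188)/[(5188+6528)/2] = 1340/5858 ≈ 0.2287.
%ΔP_y = (13.92 − 23.2)/[(23.2+13.92)/2] ≈ -0.5000.
E_xy = 0.2287/-0.5000 ≈ -0.457.
E_xy < 0, so smartphones and phone cases are complements.

-0.457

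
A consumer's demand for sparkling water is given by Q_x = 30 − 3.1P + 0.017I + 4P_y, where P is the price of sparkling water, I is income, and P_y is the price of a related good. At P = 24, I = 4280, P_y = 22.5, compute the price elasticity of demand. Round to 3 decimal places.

At the given point, Q_x = 30 − 3.1(24) + 0.017(4280) + 4(22.5) = 30 − 74.4 + 72.76 + 90 = 118.36.
∂Q_x/∂P = −3.1, so E_p = (−3.1)·(24/118.36) ≈ -0.629.
|E_p| < 1: demand is inelastic.

-0.629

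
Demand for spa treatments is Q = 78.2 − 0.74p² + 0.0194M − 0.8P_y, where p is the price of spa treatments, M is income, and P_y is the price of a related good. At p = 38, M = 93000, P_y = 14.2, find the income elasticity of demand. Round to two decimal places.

At the given point, Q = 78.2 − 0.74(38)² + 0.0194(93000) − 0.8(14.2) = 78.2 − 1068.56 + 1804.2 − 11.36 = 802.48.
∂Q/∂M = +0.0194, so E_I = 0.0194·(93000/802.48) ≈ 2.25.
E_I > 1: normal good (luxury).

2.25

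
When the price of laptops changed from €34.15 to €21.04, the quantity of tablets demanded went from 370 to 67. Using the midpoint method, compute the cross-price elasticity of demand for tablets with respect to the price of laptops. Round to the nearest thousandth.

2.919

%ΔQ_x = (67 − 370)/[(370+67)/2] = -303/218.5 ≈ -1.3867.
%ΔP_y = (21.04 − 34.15)/[(34.15+21.04)/2] ≈ -0.4751.
E_xy = -1.3867/-0.4751 ≈ 2.919.
E_xy > 0, so tablets and laptops are substitutes.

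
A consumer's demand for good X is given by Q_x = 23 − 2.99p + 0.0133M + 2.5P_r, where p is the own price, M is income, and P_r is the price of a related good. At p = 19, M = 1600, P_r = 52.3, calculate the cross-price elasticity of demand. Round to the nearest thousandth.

1.106

Substituting, Q_x = 23 − 2.99(19) + 0.0133(1600) + 2.5(52.3) = 23 − 56.81 + 21.28 + 130.75 = 118.22.
∂Q_x/∂P_r = +2.5, so E_xy = 2.5·(52.3/118.22) ≈ 1.106.
E_xy > 0: the goods are substitutes.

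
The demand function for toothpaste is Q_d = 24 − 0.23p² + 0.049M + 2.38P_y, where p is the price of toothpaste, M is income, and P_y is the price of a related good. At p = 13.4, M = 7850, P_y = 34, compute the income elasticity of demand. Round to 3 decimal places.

0.858

Evaluating quantity at (p, M, P_y) gives Q_d = 24 − 0.23(13.4)² + 0.049(7850) + 2.38(34) = 24 − 41.2988 + 384.65 + 80.92 = 448.2712.
∂Q_d/∂M = +0.049, so E_I = 0.049·(7850/448.2712) ≈ 0.858.
E_I ∈ (0,1): normal good (necessity).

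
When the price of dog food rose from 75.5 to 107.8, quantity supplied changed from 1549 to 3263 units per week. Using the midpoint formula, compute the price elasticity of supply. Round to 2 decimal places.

%Δq = (3263 − 1549)/[(1549 + 3263)/2] = 1714/2406 ≈ 0.7124.
%ΔP = (107.8 − 75.5)/[(75.5 + 107.8)/2] = 32.3/91.65 ≈ 0.3524.
Arc elasticity E = %Δq/%ΔP ≈ 0.7124/0.3524 ≈ 2.02.
|E| > 1: supply is elastic over this range.

2.02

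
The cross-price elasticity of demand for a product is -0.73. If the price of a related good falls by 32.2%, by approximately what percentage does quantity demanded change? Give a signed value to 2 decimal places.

%ΔQ ≈ E × %ΔP_y = (-0.73) × (-32.2%) ≈ 23.51%.

23.51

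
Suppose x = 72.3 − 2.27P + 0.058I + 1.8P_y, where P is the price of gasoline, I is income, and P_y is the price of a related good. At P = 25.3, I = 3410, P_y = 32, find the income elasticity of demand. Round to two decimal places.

x = 72.3 − 2.27(25.3) + 0.058(3410) + 1.8(32) = 72.3 − 57.431 + 197.78 + 57.6 = 270.249.
∂x/∂I = +0.058, so E_I = 0.058·(3410/270.249) ≈ 0.73.
E_I ∈ (0,1): normal good (necessity).

0.73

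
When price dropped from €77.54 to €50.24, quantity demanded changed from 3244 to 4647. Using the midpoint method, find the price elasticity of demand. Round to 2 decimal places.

%ΔQ = (4647 − 3244)/[(3244 + 4647)/2] = 1403/3945.5 ≈ 0.3556.
%Δp = (50.24 − 77.54)/[(77.54 + 50.24)/2] = -27.3/63.89 ≈ -0.4273.
Arc elasticity E = %ΔQ/%Δp ≈ 0.3556/-0.4273 ≈ -0.83.
|E| < 1: demand is inelastic over this range.

-0.83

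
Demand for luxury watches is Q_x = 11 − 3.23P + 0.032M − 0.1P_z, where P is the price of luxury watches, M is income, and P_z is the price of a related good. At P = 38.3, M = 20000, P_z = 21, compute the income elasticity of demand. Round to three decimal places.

1.219

Substituting, Q_x = 11 − 3.23(38.3) + 0.032(20000) − 0.1(21) = 11 − 123.709 + 640 − 2.1 = 525.191.
∂Q_x/∂M = +0.032, so E_I = 0.032·(20000/525.191) ≈ 1.219.
E_I > 1: normal good (luxury).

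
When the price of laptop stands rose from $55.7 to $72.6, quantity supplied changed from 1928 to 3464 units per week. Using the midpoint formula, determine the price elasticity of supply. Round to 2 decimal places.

%ΔQ = (3464 − 1928)/[(1928 + 3464)/2] = 1536/2696 ≈ 0.5697.
%ΔP = (72.6 − 55.7)/[(55.7 + 72.6)/2] = 16.9/64.15 ≈ 0.2634.
Arc elasticity E = %ΔQ/%ΔP ≈ 0.5697/0.2634 ≈ 2.16.
|E| > 1: supply is elastic over this range.

2.16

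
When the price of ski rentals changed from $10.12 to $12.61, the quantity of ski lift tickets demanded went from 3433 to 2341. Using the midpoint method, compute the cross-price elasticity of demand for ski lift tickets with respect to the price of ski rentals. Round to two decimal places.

-1.73

%ΔQ_x = (2341 − 3433)/[(3433+2341)/2] = -1092/2887 ≈ -0.3782.
%ΔP_y = (12.61 − 10.12)/[(10.12+12.61)/2] ≈ 0.2191.
E_xy = -0.3782/0.2191 ≈ -1.73.
E_xy < 0, so ski lift tickets and ski rentals are complements.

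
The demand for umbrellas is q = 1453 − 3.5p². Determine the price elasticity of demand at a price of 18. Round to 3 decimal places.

At p = 18, q = 319.
dq/dp = −2·3.5·p = −126.
Point elasticity E = (dq/dp)·(p/q) = -126 × 18/319 ≈ -7.110.
|E| > 1, so demand is elastic at this price.

-7.110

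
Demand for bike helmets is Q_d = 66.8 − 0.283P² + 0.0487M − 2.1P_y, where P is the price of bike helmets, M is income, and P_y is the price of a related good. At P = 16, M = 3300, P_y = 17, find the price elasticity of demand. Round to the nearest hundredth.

-1.21

Q_d = 66.8 − 0.283(16)² + 0.0487(3300) − 2.1(17) = 66.8 − 72.448 + 160.71 − 35.7 = 119.362.
∂Q_d/∂P = −2·0.283·P = -9.056, so E_p = -9.056·(16/119.362) ≈ -1.21.
|E_p| > 1: demand is elastic.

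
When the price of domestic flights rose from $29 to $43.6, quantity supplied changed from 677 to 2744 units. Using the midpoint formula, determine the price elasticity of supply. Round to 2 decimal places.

3.00

%Δq = (2744 − 677)/[(677 + 2744)/2] = 2067/1710.5 ≈ 1.2084.
%ΔP = (43.6 − 29)/[(29 + 43.6)/2] = 14.6/36.3 ≈ 0.4022.
Arc elasticity E = %Δq/%ΔP ≈ 1.2084/0.4022 ≈ 3.00.
|E| > 1: supply is elastic over this range.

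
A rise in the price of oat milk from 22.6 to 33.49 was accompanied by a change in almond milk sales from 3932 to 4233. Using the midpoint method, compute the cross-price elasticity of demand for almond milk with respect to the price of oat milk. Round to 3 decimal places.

0.190

%ΔQ_x = (4233 − 3932)/[(3932+4233)/2] = 301/4082.5 ≈ 0.0737.
%ΔP_y = (33.49 − 22.6)/[(22.6+33.49)/2] ≈ 0.3883.
E_xy = 0.0737/0.3883 ≈ 0.190.
E_xy > 0, so almond milk and oat milk are substitutes.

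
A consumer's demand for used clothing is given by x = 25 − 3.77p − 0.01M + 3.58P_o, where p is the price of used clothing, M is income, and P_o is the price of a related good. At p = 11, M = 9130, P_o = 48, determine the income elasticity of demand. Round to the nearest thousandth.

Evaluating quantity at (p, M, P_o) gives x = 25 − 3.77(11) − 0.01(9130) + 3.58(48) = 25 − 41.47 − 91.3 + 171.84 = 64.07.
∂x/∂M = −0.01, so E_I = -0.01·(9130/64.07) ≈ -1.425.
E_I < 0: inferior good.

-1.425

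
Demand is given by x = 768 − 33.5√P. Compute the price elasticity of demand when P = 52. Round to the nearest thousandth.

At P = 52, x = 526.4281.
dx/dP = −33.5/(2√P) = −33.5/(2·7.2111).
Point elasticity E = (dx/dP)·(P/x) = -2.3228 × 52/526.4281 ≈ -0.229.
|E| < 1, so demand is inelastic at this price.

-0.229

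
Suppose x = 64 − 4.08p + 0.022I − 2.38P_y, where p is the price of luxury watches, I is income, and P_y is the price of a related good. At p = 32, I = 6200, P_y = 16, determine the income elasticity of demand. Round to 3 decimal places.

Evaluating quantity at (p, I, P_y) gives x = 64 − 4.08(32) + 0.022(6200) − 2.38(16) = 64 − 130.56 + 136.4 − 38.08 = 31.76.
∂x/∂I = +0.022, so E_I = 0.022·(6200/31.76) ≈ 4.295.
E_I > 1: normal good (luxury).

4.295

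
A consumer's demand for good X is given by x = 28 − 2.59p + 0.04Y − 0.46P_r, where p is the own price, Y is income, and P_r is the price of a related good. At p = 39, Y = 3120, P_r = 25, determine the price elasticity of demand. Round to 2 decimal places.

-2.51

Substituting, x = 28 − 2.59(39) + 0.04(3120) − 0.46(25) = 28 − 101.01 + 124.8 − 11.5 = 40.29.
∂x/∂p = −2.59, so E_p = (−2.59)·(39/40.29) ≈ -2.51.
|E_p| > 1: demand is elastic.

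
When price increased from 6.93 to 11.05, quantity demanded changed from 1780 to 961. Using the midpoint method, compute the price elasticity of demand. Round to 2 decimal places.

%Δq = (961 − 1780)/[(1780 + 961)/2] = -819/1370.5 ≈ -0.5976.
%ΔP = (11.05 − 6.93)/[(6.93 + 11.05)/2] = 4.12/8.99 ≈ 0.4583.
Arc elasticity E = %Δq/%ΔP ≈ -0.5976/0.4583 ≈ -1.30.
|E| > 1: demand is elastic over this range.

-1.30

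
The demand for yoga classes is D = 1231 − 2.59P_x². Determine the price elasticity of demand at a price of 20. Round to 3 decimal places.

-10.626

At P_x = 20, D = 195.
dD/dP_x = −2·2.59·P_x = −103.6.
Point elasticity E = (dD/dP_x)·(P_x/D) = -103.6 × 20/195 ≈ -10.626.
|E| > 1, so demand is elastic at this price.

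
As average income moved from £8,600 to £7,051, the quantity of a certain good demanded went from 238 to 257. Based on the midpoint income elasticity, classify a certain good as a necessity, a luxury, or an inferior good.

%ΔQ = (257 − 238)/[(238+257)/2] = 19/247.5 ≈ 0.0768.
%ΔY = (7,051 − 8,600)/[(8,600+7,051)/2] = -1549/7825.5 ≈ -0.1979.
E_I = %ΔQ/%ΔY ≈ -0.388.
E_I < 0: inferior good.

inferior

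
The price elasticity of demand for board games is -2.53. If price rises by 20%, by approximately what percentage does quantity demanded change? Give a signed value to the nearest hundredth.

-50.60

%ΔQ ≈ E × %ΔP = (-2.53) × (20%) = -50.60%.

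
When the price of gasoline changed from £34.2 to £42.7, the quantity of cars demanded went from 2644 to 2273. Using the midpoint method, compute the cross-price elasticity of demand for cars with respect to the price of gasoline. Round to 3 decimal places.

%ΔQ_x = (2273 − 2644)/[(2644+2273)/2] = -371/2458.5 ≈ -0.1509.
%ΔP_y = (42.7 − 34.2)/[(34.2+42.7)/2] ≈ 0.2211.
E_xy = -0.1509/0.2211 ≈ -0.683.
E_xy < 0, so cars and gasoline are complements.

-0.683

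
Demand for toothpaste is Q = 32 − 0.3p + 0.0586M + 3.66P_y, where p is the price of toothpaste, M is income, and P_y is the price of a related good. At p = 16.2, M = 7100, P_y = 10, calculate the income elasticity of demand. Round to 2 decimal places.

Q = 32 − 0.3(16.2) + 0.0586(7100) + 3.66(10) = 32 − 4.86 + 416.06 + 36.6 = 479.8.
∂Q/∂M = +0.0586, so E_I = 0.0586·(7100/479.8) ≈ 0.87.
E_I ∈ (0,1): normal good (necessity).

0.87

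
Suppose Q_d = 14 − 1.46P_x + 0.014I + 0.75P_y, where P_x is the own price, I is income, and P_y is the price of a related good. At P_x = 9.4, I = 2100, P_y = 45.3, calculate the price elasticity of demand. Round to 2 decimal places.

First evaluate Q_d: 14 − 1.46(9.4) + 0.014(2100) + 0.75(45.3) = 14 − 13.724 + 29.4 + 33.975 = 63.651.
∂Q_d/∂P_x = −1.46, so E_p = (−1.46)·(9.4/63.651) ≈ -0.22.
|E_p| < 1: demand is inelastic.

-0.22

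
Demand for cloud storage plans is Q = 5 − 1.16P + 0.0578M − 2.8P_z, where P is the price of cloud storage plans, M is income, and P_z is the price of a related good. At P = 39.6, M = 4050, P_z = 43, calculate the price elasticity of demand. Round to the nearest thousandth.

-0.631

At the given point, Q = 5 − 1.16(39.6) + 0.0578(4050) − 2.8(43) = 5 − 45.936 + 234.09 − 120.4 = 72.754.
∂Q/∂P = −1.16, so E_p = (−1.16)·(39.6/72.754) ≈ -0.631.
|E_p| < 1: demand is inelastic.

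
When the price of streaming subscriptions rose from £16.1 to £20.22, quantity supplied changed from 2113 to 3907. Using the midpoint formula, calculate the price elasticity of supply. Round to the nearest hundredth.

%ΔQ = (3907 − 2113)/[(2113 + 3907)/2] = 1794/3010 ≈ 0.5960.
%Δp = (20.22 − 16.1)/[(16.1 + 20.22)/2] = 4.12/18.16 ≈ 0.2269.
Arc elasticity E = %ΔQ/%Δp ≈ 0.5960/0.2269 ≈ 2.63.
|E| > 1: supply is elastic over this range.

2.63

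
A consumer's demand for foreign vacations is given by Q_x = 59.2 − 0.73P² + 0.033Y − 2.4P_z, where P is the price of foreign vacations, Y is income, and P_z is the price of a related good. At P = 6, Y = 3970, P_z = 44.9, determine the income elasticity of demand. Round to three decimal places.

Substituting, Q_x = 59.2 − 0.73(6)² + 0.033(3970) − 2.4(44.9) = 59.2 − 26.28 + 131.01 − 107.76 = 56.17.
∂Q_x/∂Y = +0.033, so E_I = 0.033·(3970/56.17) ≈ 2.332.
E_I > 1: normal good (luxury).

2.332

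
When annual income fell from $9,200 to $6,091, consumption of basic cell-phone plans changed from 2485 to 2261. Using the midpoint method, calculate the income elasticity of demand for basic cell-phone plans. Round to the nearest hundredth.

%ΔQ = (2261 − 2485)/[(2485+2261)/2] = -224/2373 ≈ -0.0944.
%ΔM = (6,091 − 9,200)/[(9,200+6,091)/2] = -3109/7645.5 ≈ -0.4066.
E_I = %ΔQ/%ΔM ≈ 0.23.
E_I ∈ (0,1): normal good (necessity).

0.23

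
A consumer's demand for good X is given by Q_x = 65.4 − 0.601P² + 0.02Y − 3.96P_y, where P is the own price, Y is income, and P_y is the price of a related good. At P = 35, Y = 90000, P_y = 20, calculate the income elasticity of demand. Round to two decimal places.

First evaluate Q_x: 65.4 − 0.601(35)² + 0.02(90000) − 3.96(20) = 65.4 − 736.225 + 1800 − 79.2 = 1049.975.
∂Q_x/∂Y = +0.02, so E_I = 0.02·(90000/1049.975) ≈ 1.71.
E_I > 1: normal good (luxury).

1.71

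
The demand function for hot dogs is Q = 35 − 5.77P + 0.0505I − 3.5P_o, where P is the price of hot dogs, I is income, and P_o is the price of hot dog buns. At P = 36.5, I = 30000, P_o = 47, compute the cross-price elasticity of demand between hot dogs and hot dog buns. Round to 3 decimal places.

-0.140

First evaluate Q: 35 − 5.77(36.5) + 0.0505(30000) − 3.5(47) = 35 − 210.605 + 1515 − 164.5 = 1174.895.
∂Q/∂P_o = −3.5, so E_xy = -3.5·(47/1174.895) ≈ -0.140.
E_xy < 0: the goods are complements.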